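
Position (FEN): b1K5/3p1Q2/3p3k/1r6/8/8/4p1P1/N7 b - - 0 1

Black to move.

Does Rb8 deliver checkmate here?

After Rb8: white king on c8; in check: yes, from the black rook on b8.
White has 3 legal replies: Kxb8, Kxd7, Kc7.
In check but a legal move exists → not checkmate.

no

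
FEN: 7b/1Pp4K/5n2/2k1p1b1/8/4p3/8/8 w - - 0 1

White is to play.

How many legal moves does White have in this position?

White to move; king on h7.
In check: yes, from the black knight on f6.
Legal moves: Kxh8, Kg6.
Count: 2.

2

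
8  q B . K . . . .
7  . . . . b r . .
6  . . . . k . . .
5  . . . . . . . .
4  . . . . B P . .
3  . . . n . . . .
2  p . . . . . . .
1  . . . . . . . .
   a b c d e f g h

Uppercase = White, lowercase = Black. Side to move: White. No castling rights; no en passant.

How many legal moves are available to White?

3

White to move; king on d8.
In check: yes, from the black bishop on e7.
Legal moves: Ke8, Kc8, Kc7.
Count: 3.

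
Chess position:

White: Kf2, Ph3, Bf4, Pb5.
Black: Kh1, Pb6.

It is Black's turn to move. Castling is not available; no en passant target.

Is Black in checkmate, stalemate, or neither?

Black to move; black king on h1.
In check: no.
King squares — g1: attacked by Kf2; g2: attacked by Kf2; h2: attacked by Bf4.
Legal moves for Black: none.
Not in check and no legal moves → stalemate.

stalemate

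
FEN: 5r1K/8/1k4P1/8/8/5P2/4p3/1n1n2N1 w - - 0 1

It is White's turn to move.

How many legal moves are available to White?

2

White to move; king on h8.
In check: yes, from the black rook on f8.
Legal moves: Kh7, Kg7.
Count: 2.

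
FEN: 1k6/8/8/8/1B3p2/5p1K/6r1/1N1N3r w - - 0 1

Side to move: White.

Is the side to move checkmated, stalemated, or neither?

White to move; white king on h3.
In check: yes, from the black rook on h1.
King squares — g2: attacked by Pf3; h2: attacked by Rh1; g3: attacked by Rg2; g4: attacked by Rg2; h4: attacked by Rh1.
Legal moves for White: none.
In check with no legal moves → checkmate.

checkmate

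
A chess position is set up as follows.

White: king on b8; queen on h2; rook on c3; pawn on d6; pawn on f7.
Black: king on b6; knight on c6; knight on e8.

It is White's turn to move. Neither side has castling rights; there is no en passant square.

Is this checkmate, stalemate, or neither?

neither

White to move; white king on b8.
In check: yes, from the black knight on c6.
King squares — a7: attacked by Kb6; b7: attacked by Kb6; c7: attacked by Kb6; a8: available; c8: available.
Legal moves for White: Kc8, Ka8, Rxc6+.
White is in check but has 3 legal moves → neither.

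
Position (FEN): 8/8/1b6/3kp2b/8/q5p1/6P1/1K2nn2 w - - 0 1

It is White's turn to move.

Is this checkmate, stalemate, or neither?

stalemate

White to move; white king on b1.
In check: no.
King squares — a1: attacked by Qa3; c1: attacked by Qa3; a2: attacked by Qa3; b2: attacked by Qa3; c2: attacked by Ne1.
Legal moves for White: none.
Not in check and no legal moves → stalemate.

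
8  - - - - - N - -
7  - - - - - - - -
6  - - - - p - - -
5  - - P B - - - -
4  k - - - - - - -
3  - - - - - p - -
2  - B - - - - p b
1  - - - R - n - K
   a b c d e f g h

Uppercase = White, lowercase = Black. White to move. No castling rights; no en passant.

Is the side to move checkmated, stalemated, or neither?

White to move; white king on h1.
In check: yes, from the black pawn on g2.
King squares — g1: attacked by Bh2; g2: attacked by Pf3; h2: attacked by Nf1.
Legal moves for White: none.
In check with no legal moves → checkmate.

checkmate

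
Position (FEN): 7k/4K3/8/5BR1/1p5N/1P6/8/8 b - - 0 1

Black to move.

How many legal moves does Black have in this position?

Black to move; king on h8.
In check: no.
Legal moves: none.
Count: 0.

0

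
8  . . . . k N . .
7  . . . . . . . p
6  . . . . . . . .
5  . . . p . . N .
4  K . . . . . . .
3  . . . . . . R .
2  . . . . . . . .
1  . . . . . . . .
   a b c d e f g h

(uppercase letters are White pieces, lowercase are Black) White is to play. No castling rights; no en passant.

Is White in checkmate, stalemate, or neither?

neither

White to move; white king on a4.
In check: no.
Legal moves for White include: Nfxh7, Nd7, Ng6, Nfe6, Ngxh7, Nf7, Nge6, Ne4, Nh3, Nf3, Kb5, Ka5, Kb4, Kb3, Ka3, Rg4, Rh3, Rf3, ... (list truncated; more exist).
White has legal moves and is not in check → neither.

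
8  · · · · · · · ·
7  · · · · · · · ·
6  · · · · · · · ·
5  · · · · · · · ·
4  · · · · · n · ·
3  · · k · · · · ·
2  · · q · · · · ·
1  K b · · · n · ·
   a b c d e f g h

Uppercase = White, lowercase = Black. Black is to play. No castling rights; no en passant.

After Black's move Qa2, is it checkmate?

After Qa2: white king on a1; in check: yes, from the black queen on a2.
King squares — b1: attacked by Qa2; a2: attacked by Bb1; b2: attacked by Qa2.
White has no legal moves → checkmate.

yes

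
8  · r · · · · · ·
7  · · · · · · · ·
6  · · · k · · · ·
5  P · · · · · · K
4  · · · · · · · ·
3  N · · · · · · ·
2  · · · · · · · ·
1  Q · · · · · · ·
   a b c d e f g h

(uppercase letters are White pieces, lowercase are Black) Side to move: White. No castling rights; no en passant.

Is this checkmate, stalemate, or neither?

White to move; white king on h5.
In check: no.
Legal moves for White include: Kh6, Kg6, Kg5, Kh4, Kg4, Nb5+, Nc4+, Nc2, Nb1, Qh8, Qg7, Qf6+, Qe5+, Qd4+, Qc3, Qb2, Qa2, Qh1, ... (list truncated; more exist).
White has legal moves and is not in check → neither.

neither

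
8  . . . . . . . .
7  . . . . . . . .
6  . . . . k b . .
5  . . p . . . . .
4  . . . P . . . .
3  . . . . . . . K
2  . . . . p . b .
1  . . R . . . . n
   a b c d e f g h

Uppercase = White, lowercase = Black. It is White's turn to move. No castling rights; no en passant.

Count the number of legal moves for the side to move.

White to move; king on h3.
In check: yes, from the black bishop on g2.
Legal moves: Kg4, Kh2, Kxg2.
Count: 3.

3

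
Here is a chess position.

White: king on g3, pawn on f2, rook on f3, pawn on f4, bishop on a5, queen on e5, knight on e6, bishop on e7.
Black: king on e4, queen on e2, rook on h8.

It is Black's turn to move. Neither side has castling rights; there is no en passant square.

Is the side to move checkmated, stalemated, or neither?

Black to move; black king on e4.
In check: yes, from the white queen on e5.
King squares — d3: attacked by Rf3; e3: attacked by Pf2; f3: attacked by Kg3; d4: attacked by Qe5; f4: attacked by Rf3; d5: attacked by Qe5; e5: attacked by Pf4; f5: attacked by Qe5.
Legal moves for Black: none.
In check with no legal moves → checkmate.

checkmate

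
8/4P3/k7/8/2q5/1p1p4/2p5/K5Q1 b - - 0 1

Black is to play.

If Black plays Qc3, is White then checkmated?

After Qc3: white king on a1; in check: yes, from the black queen on c3.
King squares — b1: attacked by Pc2; a2: attacked by Pb3; b2: attacked by Qc3.
White has no legal moves → checkmate.

yes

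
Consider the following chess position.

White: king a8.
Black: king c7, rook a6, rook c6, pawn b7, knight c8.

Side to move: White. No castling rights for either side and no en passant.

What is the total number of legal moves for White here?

0

White to move; king on a8.
In check: yes, from the black rook on a6.
Legal moves: none.
Count: 0.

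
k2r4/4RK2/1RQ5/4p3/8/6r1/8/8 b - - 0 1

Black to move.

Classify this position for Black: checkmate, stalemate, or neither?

checkmate

Black to move; black king on a8.
In check: yes, from the white queen on c6.
King squares — a7: attacked by Re7; b7: attacked by Rb6; b8: attacked by Rb6.
Legal moves for Black: none.
In check with no legal moves → checkmate.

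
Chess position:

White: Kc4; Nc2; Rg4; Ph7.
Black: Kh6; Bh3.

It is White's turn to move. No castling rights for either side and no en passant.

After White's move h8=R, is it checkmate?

After h8=R: black king on h6; in check: yes, from the white rook on h8.
King squares — g5: attacked by Rg4; h5: attacked by Rh8; g6: attacked by Rg4; g7: attacked by Rg4; h7: attacked by Rh8.
Black has no legal moves → checkmate.

yes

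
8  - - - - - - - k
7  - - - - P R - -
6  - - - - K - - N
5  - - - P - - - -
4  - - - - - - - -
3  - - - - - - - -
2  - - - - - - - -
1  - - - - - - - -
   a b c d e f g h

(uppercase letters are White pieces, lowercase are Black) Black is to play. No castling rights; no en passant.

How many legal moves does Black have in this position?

0

Black to move; king on h8.
In check: no.
Legal moves: none.
Count: 0.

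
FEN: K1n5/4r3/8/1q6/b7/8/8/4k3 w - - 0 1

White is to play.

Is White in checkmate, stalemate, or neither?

stalemate

White to move; white king on a8.
In check: no.
King squares — a7: attacked by Re7; b7: attacked by Qb5; b8: attacked by Qb5.
Legal moves for White: none.
Not in check and no legal moves → stalemate.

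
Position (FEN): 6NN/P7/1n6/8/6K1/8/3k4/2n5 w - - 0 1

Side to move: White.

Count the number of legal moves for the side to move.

17

White to move; king on g4.
In check: no.
Legal moves: Nf7, Ng6, Ne7, Nh6, Nf6, Kh5, Kg5, Kf5, Kh4, Kf4, Kh3, Kg3, Kf3, a8=Q, a8=R, a8=B, a8=N.
Count: 17.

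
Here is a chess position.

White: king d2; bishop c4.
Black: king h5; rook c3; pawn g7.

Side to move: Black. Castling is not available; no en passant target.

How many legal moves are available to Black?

Black to move; king on h5.
In check: no.
Legal moves: Kh6, Kg6, Kg5, Kh4, Kg4, Rxc4, Rh3, Rg3, Rf3, Re3, Rd3+, Rb3, Ra3, Rc2+, Rc1, g6, g5.
Count: 17.

17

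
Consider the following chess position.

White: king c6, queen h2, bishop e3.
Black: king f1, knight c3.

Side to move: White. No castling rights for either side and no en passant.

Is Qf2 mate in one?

After Qf2: black king on f1; in check: yes, from the white queen on f2.
King squares — e1: attacked by Qf2; g1: attacked by Qf2; e2: attacked by Qf2; f2: attacked by Be3; g2: attacked by Qf2.
Black has no legal moves → checkmate.

yes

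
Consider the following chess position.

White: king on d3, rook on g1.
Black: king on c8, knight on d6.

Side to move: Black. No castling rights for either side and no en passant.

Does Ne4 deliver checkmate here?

no

After Ne4: white king on d3; in check: no.
White is not in check, so this cannot be checkmate.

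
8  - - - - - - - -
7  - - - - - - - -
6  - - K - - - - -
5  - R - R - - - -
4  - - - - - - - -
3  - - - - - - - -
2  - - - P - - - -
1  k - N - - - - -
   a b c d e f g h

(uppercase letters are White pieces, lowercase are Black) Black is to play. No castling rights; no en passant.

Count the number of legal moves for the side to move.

0

Black to move; king on a1.
In check: no.
Legal moves: none.
Count: 0.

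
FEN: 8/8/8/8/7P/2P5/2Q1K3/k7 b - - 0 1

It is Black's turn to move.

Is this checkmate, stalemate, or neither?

Black to move; black king on a1.
In check: no.
King squares — b1: attacked by Qc2; a2: attacked by Qc2; b2: attacked by Qc2.
Legal moves for Black: none.
Not in check and no legal moves → stalemate.

stalemate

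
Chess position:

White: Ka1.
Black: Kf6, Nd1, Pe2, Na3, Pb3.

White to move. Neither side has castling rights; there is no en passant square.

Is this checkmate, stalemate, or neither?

White to move; white king on a1.
In check: no.
King squares — b1: attacked by Na3; a2: attacked by Pb3; b2: attacked by Nd1.
Legal moves for White: none.
Not in check and no legal moves → stalemate.

stalemate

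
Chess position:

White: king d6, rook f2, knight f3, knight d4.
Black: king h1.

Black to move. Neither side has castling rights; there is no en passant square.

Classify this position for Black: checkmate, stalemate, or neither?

Black to move; black king on h1.
In check: no.
King squares — g1: attacked by Nf3; g2: attacked by Rf2; h2: attacked by Rf2.
Legal moves for Black: none.
Not in check and no legal moves → stalemate.

stalemate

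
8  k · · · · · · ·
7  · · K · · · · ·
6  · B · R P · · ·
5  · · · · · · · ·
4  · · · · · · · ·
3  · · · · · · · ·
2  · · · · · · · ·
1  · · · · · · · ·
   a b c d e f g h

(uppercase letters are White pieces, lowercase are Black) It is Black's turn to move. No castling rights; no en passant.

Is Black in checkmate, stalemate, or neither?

Black to move; black king on a8.
In check: no.
King squares — a7: attacked by Bb6; b7: attacked by Kc7; b8: attacked by Kc7.
Legal moves for Black: none.
Not in check and no legal moves → stalemate.

stalemate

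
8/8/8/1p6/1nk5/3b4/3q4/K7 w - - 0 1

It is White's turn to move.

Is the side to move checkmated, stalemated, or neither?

White to move; white king on a1.
In check: no.
King squares — b1: attacked by Bd3; a2: attacked by Qd2; b2: attacked by Qd2.
Legal moves for White: none.
Not in check and no legal moves → stalemate.

stalemate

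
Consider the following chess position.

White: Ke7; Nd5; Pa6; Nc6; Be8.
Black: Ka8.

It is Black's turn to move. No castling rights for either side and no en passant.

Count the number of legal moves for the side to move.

Black to move; king on a8.
In check: no.
Legal moves: none.
Count: 0.

0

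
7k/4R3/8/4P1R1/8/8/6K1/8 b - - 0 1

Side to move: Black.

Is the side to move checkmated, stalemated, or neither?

Black to move; black king on h8.
In check: no.
King squares — g7: attacked by Rg5; h7: attacked by Re7; g8: attacked by Rg5.
Legal moves for Black: none.
Not in check and no legal moves → stalemate.

stalemate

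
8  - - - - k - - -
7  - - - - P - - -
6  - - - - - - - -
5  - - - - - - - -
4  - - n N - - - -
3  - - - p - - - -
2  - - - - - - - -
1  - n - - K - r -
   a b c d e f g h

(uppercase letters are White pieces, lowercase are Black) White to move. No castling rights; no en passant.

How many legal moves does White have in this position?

1

White to move; king on e1.
In check: yes, from the black rook on g1.
Legal moves: Kf2.
Count: 1.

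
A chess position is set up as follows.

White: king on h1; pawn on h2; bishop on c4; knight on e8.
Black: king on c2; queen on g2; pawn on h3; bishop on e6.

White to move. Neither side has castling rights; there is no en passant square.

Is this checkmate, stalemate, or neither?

White to move; white king on h1.
In check: yes, from the black queen on g2.
King squares — g1: attacked by Qg2; g2: attacked by Ph3; h2: own pawn.
Legal moves for White: none.
In check with no legal moves → checkmate.

checkmate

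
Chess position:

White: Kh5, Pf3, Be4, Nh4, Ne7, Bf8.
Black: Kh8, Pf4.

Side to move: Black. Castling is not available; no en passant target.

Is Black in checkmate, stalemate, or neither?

stalemate

Black to move; black king on h8.
In check: no.
King squares — g7: attacked by Bf8; h7: attacked by Be4; g8: attacked by Ne7.
Legal moves for Black: none.
Not in check and no legal moves → stalemate.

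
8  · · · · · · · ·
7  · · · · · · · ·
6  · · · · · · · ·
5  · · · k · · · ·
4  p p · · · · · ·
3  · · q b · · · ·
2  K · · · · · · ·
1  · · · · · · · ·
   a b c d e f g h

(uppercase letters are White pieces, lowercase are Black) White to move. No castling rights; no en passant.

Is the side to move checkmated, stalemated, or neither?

White to move; white king on a2.
In check: no.
King squares — a1: attacked by Qc3; b1: attacked by Bd3; b2: attacked by Qc3; a3: attacked by Qc3; b3: attacked by Qc3.
Legal moves for White: none.
Not in check and no legal moves → stalemate.

stalemate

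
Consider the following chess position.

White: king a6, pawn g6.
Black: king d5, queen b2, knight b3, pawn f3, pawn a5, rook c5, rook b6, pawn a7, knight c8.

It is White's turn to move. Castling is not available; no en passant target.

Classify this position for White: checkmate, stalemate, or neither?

checkmate

White to move; white king on a6.
In check: yes, from the black rook on b6.
King squares — a5: attacked by Nb3; b5: attacked by Rc5; b6: attacked by Pa7; a7: attacked by Nc8; b7: attacked by Rb6.
Legal moves for White: none.
In check with no legal moves → checkmate.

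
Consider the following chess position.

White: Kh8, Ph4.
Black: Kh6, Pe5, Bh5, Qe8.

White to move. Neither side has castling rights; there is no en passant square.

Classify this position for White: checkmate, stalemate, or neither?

White to move; white king on h8.
In check: yes, from the black queen on e8.
King squares — g7: attacked by Kh6; h7: attacked by Kh6; g8: attacked by Qe8.
Legal moves for White: none.
In check with no legal moves → checkmate.

checkmate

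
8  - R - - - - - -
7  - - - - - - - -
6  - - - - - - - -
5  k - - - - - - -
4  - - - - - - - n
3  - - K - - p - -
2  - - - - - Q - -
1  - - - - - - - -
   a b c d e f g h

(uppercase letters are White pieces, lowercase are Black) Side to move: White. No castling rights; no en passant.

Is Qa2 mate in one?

yes

After Qa2: black king on a5; in check: yes, from the white queen on a2.
King squares — a4: attacked by Qa2; b4: attacked by Kc3; b5: attacked by Rb8; a6: attacked by Qa2; b6: attacked by Rb8.
Black has no legal moves → checkmate.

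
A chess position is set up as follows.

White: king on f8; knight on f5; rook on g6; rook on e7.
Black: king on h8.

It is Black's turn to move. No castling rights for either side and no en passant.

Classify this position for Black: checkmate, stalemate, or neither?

Black to move; black king on h8.
In check: no.
King squares — g7: attacked by Nf5; h7: attacked by Re7; g8: attacked by Rg6.
Legal moves for Black: none.
Not in check and no legal moves → stalemate.

stalemate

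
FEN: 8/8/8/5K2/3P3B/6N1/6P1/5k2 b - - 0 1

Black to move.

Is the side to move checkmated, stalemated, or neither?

Black to move; black king on f1.
In check: yes, from the white knight on g3.
King squares — e1: available; g1: available; e2: attacked by Ng3; f2: available; g2: available.
Legal moves for Black: Kxg2, Kf2, Kg1, Ke1.
Black is in check but has 4 legal moves → neither.

neither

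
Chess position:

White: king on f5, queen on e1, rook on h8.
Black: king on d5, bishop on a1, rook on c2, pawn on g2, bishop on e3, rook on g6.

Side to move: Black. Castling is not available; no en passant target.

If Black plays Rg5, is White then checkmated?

After Rg5: white king on f5; in check: yes, from the black rook on g5.
King squares — e4: attacked by Kd5; f4: attacked by Be3; g4: attacked by Rg5; e5: attacked by Ba1; g5: attacked by Be3; e6: attacked by Kd5; f6: attacked by Ba1; g6: attacked by Rg5.
White has no legal moves → checkmate.

yes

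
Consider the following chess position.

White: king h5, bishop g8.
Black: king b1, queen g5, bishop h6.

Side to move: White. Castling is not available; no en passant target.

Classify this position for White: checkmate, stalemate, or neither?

White to move; white king on h5.
In check: yes, from the black queen on g5.
King squares — g4: attacked by Qg5; h4: attacked by Qg5; g5: attacked by Bh6; g6: attacked by Qg5; h6: attacked by Qg5.
Legal moves for White: none.
In check with no legal moves → checkmate.

checkmate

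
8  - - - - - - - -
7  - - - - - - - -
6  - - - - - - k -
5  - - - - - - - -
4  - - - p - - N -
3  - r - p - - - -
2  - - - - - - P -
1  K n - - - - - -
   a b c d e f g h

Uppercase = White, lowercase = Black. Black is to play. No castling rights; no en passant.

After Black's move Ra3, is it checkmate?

After Ra3: white king on a1; in check: yes, from the black rook on a3.
White has 2 legal replies: Kb2, Kxb1.
In check but a legal move exists → not checkmate.

no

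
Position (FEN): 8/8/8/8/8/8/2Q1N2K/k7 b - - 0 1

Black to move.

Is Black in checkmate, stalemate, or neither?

stalemate

Black to move; black king on a1.
In check: no.
King squares — b1: attacked by Qc2; a2: attacked by Qc2; b2: attacked by Qc2.
Legal moves for Black: none.
Not in check and no legal moves → stalemate.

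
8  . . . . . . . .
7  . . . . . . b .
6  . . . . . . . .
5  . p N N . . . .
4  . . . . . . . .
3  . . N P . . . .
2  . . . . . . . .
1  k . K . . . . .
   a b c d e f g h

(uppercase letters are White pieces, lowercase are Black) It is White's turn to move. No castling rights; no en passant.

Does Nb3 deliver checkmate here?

yes

After Nb3: black king on a1; in check: yes, from the white knight on b3.
King squares — b1: attacked by Kc1; a2: attacked by Nc3; b2: attacked by Kc1.
Black has no legal moves → checkmate.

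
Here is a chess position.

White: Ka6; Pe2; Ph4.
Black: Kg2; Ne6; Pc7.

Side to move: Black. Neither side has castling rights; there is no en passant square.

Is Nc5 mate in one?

no

After Nc5: white king on a6; in check: yes, from the black knight on c5.
White has 3 legal replies: Ka7, Kb5, Ka5.
In check but a legal move exists → not checkmate.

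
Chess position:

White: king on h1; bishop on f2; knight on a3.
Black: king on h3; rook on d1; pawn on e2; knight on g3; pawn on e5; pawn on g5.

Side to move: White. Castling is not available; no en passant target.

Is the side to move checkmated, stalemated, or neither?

White to move; white king on h1.
In check: yes, from the black rook on d1 and the black knight on g3.
King squares — g1: attacked by Rd1; g2: attacked by Kh3; h2: attacked by Kh3.
Legal moves for White: none.
In check with no legal moves → checkmate.

checkmate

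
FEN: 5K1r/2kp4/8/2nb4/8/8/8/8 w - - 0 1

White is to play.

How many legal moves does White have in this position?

White to move; king on f8.
In check: yes, from the black rook on h8.
Legal moves: Kg7, Ke7.
Count: 2.

2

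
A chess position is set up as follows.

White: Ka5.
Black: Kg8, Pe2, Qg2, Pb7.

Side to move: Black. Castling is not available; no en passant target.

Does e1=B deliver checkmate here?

After e1=B: white king on a5; in check: yes, from the black bishop on e1.
White has 3 legal replies: Kb6, Kb5, Ka4.
In check but a legal move exists → not checkmate.

no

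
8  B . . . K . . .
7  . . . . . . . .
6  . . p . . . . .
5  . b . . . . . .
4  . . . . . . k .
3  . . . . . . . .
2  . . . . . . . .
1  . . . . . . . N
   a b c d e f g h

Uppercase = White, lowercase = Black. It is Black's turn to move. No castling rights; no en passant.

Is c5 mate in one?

After c5: white king on e8; in check: yes, from the black bishop on b5.
White has 5 legal replies: Kf8, Kd8, Kf7, Ke7, Bc6.
In check but a legal move exists → not checkmate.

no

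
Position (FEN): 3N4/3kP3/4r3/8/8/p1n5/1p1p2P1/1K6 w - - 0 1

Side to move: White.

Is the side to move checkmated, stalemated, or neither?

neither

White to move; white king on b1.
In check: yes, from the black knight on c3.
King squares — a1: attacked by Pb2; c1: attacked by Pb2; a2: attacked by Nc3; b2: attacked by Pa3; c2: available.
Legal moves for White: Kc2.
White is in check but has 1 legal move → neither.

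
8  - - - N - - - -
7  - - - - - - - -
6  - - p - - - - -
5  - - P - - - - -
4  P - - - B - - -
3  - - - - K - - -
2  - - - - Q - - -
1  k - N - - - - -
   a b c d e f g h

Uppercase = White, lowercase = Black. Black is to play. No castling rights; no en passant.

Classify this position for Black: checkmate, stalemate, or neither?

Black to move; black king on a1.
In check: no.
King squares — b1: attacked by Be4; a2: attacked by Nc1; b2: attacked by Qe2.
Legal moves for Black: none.
Not in check and no legal moves → stalemate.

stalemate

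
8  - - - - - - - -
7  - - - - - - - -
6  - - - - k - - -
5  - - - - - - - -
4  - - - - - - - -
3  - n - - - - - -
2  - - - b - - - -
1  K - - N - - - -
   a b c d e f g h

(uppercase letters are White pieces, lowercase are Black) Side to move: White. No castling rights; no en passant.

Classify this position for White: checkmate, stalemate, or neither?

neither

White to move; white king on a1.
In check: yes, from the black knight on b3.
Legal moves for White: Kb2, Ka2, Kb1.
White is in check but has 3 legal moves → neither.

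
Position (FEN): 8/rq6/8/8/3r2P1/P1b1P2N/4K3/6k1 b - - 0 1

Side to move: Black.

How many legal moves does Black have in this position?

Black to move; king on g1.
In check: yes, from the white knight on h3.
Legal moves: Kh2, Kg2, Kh1.
Count: 3.

3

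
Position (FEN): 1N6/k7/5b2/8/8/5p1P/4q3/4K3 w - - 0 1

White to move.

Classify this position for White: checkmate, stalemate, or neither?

checkmate

White to move; white king on e1.
In check: yes, from the black queen on e2.
King squares — d1: attacked by Qe2; f1: attacked by Qe2; d2: attacked by Qe2; e2: attacked by Pf3; f2: attacked by Qe2.
Legal moves for White: none.
In check with no legal moves → checkmate.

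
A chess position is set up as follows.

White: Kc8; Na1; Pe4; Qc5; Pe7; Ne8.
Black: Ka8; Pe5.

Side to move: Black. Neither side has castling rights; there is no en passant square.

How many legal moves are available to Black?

0

Black to move; king on a8.
In check: no.
Legal moves: none.
Count: 0.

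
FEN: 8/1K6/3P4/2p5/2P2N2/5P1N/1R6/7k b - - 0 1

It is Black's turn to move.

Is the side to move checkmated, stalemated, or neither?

Black to move; black king on h1.
In check: no.
King squares — g1: attacked by Nh3; g2: attacked by Rb2; h2: attacked by Rb2.
Legal moves for Black: none.
Not in check and no legal moves → stalemate.

stalemate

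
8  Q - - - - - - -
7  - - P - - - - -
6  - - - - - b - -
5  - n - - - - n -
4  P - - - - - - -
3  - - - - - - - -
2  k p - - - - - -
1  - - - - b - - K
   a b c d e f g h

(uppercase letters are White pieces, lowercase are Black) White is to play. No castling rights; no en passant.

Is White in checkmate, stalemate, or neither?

neither

White to move; white king on h1.
In check: no.
Legal moves for White include: Qh8, Qg8+, Qf8, Qe8, Qd8, Qc8, Qb8, Qb7, Qa7, Qc6, Qa6, Qd5+, Qa5, Qe4, Qf3, Qg2, Kh2, Kg2, ... (list truncated; more exist).
White has legal moves and is not in check → neither.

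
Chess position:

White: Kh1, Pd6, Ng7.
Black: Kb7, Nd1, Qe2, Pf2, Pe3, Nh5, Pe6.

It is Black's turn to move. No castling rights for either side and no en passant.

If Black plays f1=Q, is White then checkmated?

yes

After f1=Q: white king on h1; in check: yes, from the black queen on f1.
King squares — g1: attacked by Qf1; g2: attacked by Qf1; h2: attacked by Qe2.
White has no legal moves → checkmate.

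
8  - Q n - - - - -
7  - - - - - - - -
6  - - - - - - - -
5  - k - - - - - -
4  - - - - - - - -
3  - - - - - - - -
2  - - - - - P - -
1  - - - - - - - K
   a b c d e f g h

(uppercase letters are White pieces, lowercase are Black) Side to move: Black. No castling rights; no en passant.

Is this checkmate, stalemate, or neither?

Black to move; black king on b5.
In check: yes, from the white queen on b8.
King squares — a4: available; b4: attacked by Qb8; c4: available; a5: available; c5: available; a6: available; b6: attacked by Qb8; c6: available.
Legal moves for Black: Kc6, Ka6, Kc5, Ka5, Kc4, Ka4, Nb6.
Black is in check but has 7 legal moves → neither.

neither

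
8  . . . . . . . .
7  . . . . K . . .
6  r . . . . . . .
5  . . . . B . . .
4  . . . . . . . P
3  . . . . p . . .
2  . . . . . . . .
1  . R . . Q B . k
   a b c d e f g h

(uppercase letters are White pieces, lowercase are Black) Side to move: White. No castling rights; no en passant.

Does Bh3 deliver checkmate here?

After Bh3: black king on h1; in check: yes, from the white queen on e1.
King squares — g1: attacked by Qe1; g2: attacked by Bh3; h2: attacked by Be5.
Black has no legal moves → checkmate.

yes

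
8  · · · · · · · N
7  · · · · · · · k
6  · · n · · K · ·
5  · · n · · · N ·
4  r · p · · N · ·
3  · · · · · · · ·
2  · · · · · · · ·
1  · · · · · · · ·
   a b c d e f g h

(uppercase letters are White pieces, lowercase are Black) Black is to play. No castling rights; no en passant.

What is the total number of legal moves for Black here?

Black to move; king on h7.
In check: yes, from the white knight on g5.
Legal moves: Kxh8, Kg8, Kh6.
Count: 3.

3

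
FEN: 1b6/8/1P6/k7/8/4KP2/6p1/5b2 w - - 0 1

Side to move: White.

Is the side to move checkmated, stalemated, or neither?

White to move; white king on e3.
In check: no.
Legal moves for White: Ke4, Kd4, Kf2, Kd2, b7, f4.
White has 6 legal moves and is not in check → neither.

neither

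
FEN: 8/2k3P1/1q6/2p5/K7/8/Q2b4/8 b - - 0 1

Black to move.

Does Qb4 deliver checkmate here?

yes

After Qb4: white king on a4; in check: yes, from the black queen on b4.
King squares — a3: attacked by Qb4; b3: attacked by Qb4; b4: attacked by Bd2; a5: attacked by Qb4; b5: attacked by Qb4.
White has no legal moves → checkmate.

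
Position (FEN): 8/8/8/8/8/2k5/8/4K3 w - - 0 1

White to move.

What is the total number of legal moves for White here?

4

White to move; king on e1.
In check: no.
Legal moves: Kf2, Ke2, Kf1, Kd1.
Count: 4.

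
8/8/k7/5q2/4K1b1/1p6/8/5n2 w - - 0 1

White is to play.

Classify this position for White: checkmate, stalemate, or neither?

White to move; white king on e4.
In check: yes, from the black queen on f5.
Legal moves for White: Kd4.
White is in check but has 1 legal move → neither.

neither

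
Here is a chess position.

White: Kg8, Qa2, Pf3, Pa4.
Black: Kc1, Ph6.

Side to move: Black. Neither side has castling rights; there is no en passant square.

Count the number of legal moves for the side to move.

Black to move; king on c1.
In check: no.
Legal moves: Kd1, h5.
Count: 2.

2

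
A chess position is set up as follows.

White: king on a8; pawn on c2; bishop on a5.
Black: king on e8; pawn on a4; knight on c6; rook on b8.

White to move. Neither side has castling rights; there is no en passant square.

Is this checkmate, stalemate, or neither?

checkmate

White to move; white king on a8.
In check: yes, from the black rook on b8.
King squares — a7: attacked by Nc6; b7: attacked by Rb8; b8: attacked by Nc6.
Legal moves for White: none.
In check with no legal moves → checkmate.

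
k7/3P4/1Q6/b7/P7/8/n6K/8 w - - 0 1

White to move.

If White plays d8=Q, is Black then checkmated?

yes

After d8=Q: black king on a8; in check: yes, from the white queen on d8.
King squares — a7: attacked by Qb6; b7: attacked by Qb6; b8: attacked by Qb6.
Black has no legal moves → checkmate.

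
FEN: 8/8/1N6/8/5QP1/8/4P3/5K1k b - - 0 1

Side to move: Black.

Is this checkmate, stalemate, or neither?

Black to move; black king on h1.
In check: no.
King squares — g1: attacked by Kf1; g2: attacked by Kf1; h2: attacked by Qf4.
Legal moves for Black: none.
Not in check and no legal moves → stalemate.

stalemate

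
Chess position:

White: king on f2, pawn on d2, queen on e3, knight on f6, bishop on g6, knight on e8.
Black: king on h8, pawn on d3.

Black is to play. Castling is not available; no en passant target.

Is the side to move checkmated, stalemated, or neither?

Black to move; black king on h8.
In check: no.
King squares — g7: attacked by Ne8; h7: attacked by Nf6; g8: attacked by Nf6.
Legal moves for Black: none.
Not in check and no legal moves → stalemate.

stalemate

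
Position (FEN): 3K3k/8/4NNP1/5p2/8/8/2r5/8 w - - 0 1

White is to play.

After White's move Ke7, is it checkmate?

no

After Ke7: black king on h8; in check: no.
Black is not in check, so this cannot be checkmate.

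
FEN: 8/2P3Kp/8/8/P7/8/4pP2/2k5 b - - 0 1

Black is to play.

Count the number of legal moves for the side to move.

11

Black to move; king on c1.
In check: no.
Legal moves: Kd2, Kc2, Kb2, Kd1, Kb1, h6, e1=Q, e1=R, e1=B, e1=N, h5.
Count: 11.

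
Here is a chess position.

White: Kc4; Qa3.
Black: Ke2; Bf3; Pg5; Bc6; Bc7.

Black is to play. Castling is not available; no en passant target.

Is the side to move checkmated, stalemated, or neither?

neither

Black to move; black king on e2.
In check: no.
Legal moves for Black include: Bd8, Bb8, Bd6, Bb6, Be5, Ba5, Bf4, Bg3, Bh2, Be8, Ba8, Bd7, Bb7, Bcd5+, Bb5+, Bce4, Ba4, Bh5, ... (list truncated; more exist).
Black has legal moves and is not in check → neither.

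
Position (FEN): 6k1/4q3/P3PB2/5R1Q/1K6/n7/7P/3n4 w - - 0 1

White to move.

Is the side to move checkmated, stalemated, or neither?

neither

White to move; white king on b4.
In check: yes, from the black queen on e7.
Legal moves for White: Ka5, Ka4, Kb3, Bxe7, Rc5.
White is in check but has 5 legal moves → neither.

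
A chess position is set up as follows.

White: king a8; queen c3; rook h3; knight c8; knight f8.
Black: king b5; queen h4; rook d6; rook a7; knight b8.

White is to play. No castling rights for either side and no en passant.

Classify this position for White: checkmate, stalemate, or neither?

White to move; white king on a8.
In check: yes, from the black rook on a7.
Legal moves for White: Kxb8, Kxa7, Nxa7+.
White is in check but has 3 legal moves → neither.

neither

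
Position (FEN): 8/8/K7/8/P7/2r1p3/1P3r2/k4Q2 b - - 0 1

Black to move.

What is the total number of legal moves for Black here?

Black to move; king on a1.
In check: yes, from the white queen on f1.
Legal moves: Kxb2, Ka2, Rc1, Rxf1.
Count: 4.

4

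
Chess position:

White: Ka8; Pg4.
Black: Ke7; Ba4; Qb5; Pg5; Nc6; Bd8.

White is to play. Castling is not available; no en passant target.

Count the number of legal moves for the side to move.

White to move; king on a8.
In check: no.
Legal moves: none.
Count: 0.

0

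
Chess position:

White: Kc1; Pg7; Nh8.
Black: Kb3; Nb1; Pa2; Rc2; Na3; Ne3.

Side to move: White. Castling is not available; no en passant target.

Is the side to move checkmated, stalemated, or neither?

White to move; white king on c1.
In check: yes, from the black rook on c2.
King squares — b1: attacked by Pa2; d1: attacked by Ne3; b2: attacked by Rc2; c2: attacked by Na3; d2: attacked by Nb1.
Legal moves for White: none.
In check with no legal moves → checkmate.

checkmate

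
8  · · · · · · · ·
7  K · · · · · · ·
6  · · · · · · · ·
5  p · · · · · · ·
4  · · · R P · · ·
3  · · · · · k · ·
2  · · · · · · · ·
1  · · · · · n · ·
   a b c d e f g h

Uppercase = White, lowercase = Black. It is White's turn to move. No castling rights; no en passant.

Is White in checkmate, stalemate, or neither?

White to move; white king on a7.
In check: no.
Legal moves for White: Kb8, Ka8, Kb7, Kb6, Ka6, Rd8, Rd7, Rd6, Rd5, Rc4, Rb4, Ra4, Rd3+, Rd2, Rd1, e5.
White has 16 legal moves and is not in check → neither.

neither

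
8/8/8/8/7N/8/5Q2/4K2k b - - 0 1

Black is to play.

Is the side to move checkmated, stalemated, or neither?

Black to move; black king on h1.
In check: no.
King squares — g1: attacked by Qf2; g2: attacked by Qf2; h2: attacked by Qf2.
Legal moves for Black: none.
Not in check and no legal moves → stalemate.

stalemate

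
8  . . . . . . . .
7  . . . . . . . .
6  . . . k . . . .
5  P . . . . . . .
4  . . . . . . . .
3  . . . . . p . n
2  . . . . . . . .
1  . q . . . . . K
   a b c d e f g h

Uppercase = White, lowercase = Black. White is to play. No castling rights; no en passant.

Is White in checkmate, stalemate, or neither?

neither

White to move; white king on h1.
In check: yes, from the black queen on b1.
King squares — g1: attacked by Qb1; g2: attacked by Pf3; h2: available.
Legal moves for White: Kh2.
White is in check but has 1 legal move → neither.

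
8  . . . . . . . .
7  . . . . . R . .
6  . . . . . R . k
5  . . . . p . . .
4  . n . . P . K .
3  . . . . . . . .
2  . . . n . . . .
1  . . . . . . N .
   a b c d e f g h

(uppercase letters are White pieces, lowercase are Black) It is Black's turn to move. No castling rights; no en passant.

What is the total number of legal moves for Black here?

0

Black to move; king on h6.
In check: yes, from the white rook on f6.
Legal moves: none.
Count: 0.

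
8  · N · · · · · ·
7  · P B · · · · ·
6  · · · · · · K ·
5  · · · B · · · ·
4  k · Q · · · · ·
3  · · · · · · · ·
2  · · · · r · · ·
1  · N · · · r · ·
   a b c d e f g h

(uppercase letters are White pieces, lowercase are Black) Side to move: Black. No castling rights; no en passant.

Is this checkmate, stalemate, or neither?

Black to move; black king on a4.
In check: yes, from the white queen on c4.
King squares — a3: attacked by Nb1; b3: attacked by Qc4; b4: attacked by Qc4; a5: attacked by Bc7; b5: attacked by Qc4.
Legal moves for Black: none.
In check with no legal moves → checkmate.

checkmate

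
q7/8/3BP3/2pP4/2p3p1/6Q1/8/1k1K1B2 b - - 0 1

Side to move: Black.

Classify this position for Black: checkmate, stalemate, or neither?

neither

Black to move; black king on b1.
In check: no.
Legal moves for Black include: Qh8, Qg8, Qf8, Qe8, Qd8, Qc8, Qb8, Qb7, Qa7, Qc6, Qa6, Qxd5+, Qa5, Qa4+, Qa3, Qa2, Qa1, Kb2, ... (list truncated; more exist).
Black has legal moves and is not in check → neither.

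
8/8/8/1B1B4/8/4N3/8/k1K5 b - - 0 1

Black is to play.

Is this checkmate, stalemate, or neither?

Black to move; black king on a1.
In check: no.
King squares — b1: attacked by Kc1; a2: attacked by Bd5; b2: attacked by Kc1.
Legal moves for Black: none.
Not in check and no legal moves → stalemate.

stalemate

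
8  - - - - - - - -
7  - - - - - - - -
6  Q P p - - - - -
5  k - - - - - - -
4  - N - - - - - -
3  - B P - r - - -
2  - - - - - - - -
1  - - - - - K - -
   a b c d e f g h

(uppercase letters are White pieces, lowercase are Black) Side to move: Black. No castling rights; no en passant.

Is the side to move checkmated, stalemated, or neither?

Black to move; black king on a5.
In check: yes, from the white queen on a6.
King squares — a4: attacked by Bb3; b4: attacked by Pc3; b5: attacked by Qa6; a6: attacked by Nb4; b6: attacked by Qa6.
Legal moves for Black: none.
In check with no legal moves → checkmate.

checkmate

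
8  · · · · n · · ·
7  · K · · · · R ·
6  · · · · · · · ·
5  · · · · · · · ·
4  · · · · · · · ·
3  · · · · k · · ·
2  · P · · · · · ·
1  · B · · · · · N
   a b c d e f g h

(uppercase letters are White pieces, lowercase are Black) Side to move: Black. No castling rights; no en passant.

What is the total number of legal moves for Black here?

Black to move; king on e3.
In check: no.
Legal moves: Nxg7, Nc7, Nf6, Nd6+, Kf4, Kd4, Kf3, Ke2, Kd2.
Count: 9.

9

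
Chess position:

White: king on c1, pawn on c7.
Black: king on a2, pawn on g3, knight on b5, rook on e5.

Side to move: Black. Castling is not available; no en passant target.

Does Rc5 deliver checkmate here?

After Rc5: white king on c1; in check: yes, from the black rook on c5.
White has 2 legal replies: Kd2, Kd1.
In check but a legal move exists → not checkmate.

no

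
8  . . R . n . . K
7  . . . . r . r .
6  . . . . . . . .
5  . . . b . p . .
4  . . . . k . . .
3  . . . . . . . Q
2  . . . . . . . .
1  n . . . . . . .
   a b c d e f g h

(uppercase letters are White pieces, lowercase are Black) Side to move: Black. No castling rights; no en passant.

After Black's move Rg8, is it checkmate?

After Rg8: white king on h8; in check: yes, from the black rook on g8.
King squares — g7: attacked by Re7; h7: attacked by Re7; g8: attacked by Bd5.
White has no legal moves → checkmate.

yes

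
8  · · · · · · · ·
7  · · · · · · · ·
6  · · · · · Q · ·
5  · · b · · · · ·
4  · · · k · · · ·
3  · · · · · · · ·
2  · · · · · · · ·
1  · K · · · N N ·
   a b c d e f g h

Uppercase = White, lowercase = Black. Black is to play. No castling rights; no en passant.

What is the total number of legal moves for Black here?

4

Black to move; king on d4.
In check: yes, from the white queen on f6.
Legal moves: Kd5, Ke4, Kc4, Kd3.
Count: 4.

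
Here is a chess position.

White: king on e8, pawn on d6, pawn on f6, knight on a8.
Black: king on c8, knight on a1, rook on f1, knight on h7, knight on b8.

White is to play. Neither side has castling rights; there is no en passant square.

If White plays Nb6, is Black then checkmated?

no

After Nb6: black king on c8; in check: yes, from the white knight on b6.
Black has 1 legal reply: Kb7.
In check but a legal move exists → not checkmate.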